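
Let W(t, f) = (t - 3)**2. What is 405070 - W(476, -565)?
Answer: 181341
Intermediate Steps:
W(t, f) = (-3 + t)**2
405070 - W(476, -565) = 405070 - (-3 + 476)**2 = 405070 - 1*473**2 = 405070 - 1*223729 = 405070 - 223729 = 181341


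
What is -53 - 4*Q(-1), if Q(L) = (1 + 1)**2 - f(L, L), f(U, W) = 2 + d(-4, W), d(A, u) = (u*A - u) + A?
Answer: -57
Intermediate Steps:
d(A, u) = A - u + A*u (d(A, u) = (A*u - u) + A = (-u + A*u) + A = A - u + A*u)
f(U, W) = -2 - 5*W (f(U, W) = 2 + (-4 - W - 4*W) = 2 + (-4 - 5*W) = -2 - 5*W)
Q(L) = 6 + 5*L (Q(L) = (1 + 1)**2 - (-2 - 5*L) = 2**2 + (2 + 5*L) = 4 + (2 + 5*L) = 6 + 5*L)
-53 - 4*Q(-1) = -53 - 4*(6 + 5*(-1)) = -53 - 4*(6 - 5) = -53 - 4*1 = -53 - 4 = -57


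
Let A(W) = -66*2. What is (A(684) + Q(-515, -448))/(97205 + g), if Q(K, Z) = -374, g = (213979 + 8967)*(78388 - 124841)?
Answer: 506/10356413333 ≈ 4.8859e-8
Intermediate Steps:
g = -10356510538 (g = 222946*(-46453) = -10356510538)
A(W) = -132
(A(684) + Q(-515, -448))/(97205 + g) = (-132 - 374)/(97205 - 10356510538) = -506/(-10356413333) = -506*(-1/10356413333) = 506/10356413333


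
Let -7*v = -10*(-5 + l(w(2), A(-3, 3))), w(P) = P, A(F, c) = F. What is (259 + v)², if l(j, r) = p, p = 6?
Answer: 3323329/49 ≈ 67823.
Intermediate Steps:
l(j, r) = 6
v = 10/7 (v = -(-10)*(-5 + 6)/7 = -(-10)/7 = -⅐*(-10) = 10/7 ≈ 1.4286)
(259 + v)² = (259 + 10/7)² = (1823/7)² = 3323329/49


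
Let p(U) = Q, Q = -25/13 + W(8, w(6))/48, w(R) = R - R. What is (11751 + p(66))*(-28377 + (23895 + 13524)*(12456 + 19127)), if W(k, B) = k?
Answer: 180504647928650/13 ≈ 1.3885e+13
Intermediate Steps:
w(R) = 0
Q = -137/78 (Q = -25/13 + 8/48 = -25*1/13 + 8*(1/48) = -25/13 + ⅙ = -137/78 ≈ -1.7564)
p(U) = -137/78
(11751 + p(66))*(-28377 + (23895 + 13524)*(12456 + 19127)) = (11751 - 137/78)*(-28377 + (23895 + 13524)*(12456 + 19127)) = 916441*(-28377 + 37419*31583)/78 = 916441*(-28377 + 1181804277)/78 = (916441/78)*1181775900 = 180504647928650/13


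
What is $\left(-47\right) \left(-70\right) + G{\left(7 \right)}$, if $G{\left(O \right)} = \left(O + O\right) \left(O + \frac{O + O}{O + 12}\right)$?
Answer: $\frac{64568}{19} \approx 3398.3$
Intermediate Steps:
$G{\left(O \right)} = 2 O \left(O + \frac{2 O}{12 + O}\right)$
$\left(-47\right) \left(-70\right) + G{\left(7 \right)} = \left(-47\right) \left(-70\right) + \frac{2 \cdot 7^{2} \left(14 + 7\right)}{12 + 7} = 3290 + 2 \cdot 49 \cdot \frac{1}{19} \cdot 21 = 3290 + \frac{2058}{19} = \frac{64568}{19}$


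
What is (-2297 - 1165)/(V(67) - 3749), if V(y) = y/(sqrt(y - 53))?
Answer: 181706532/196765525 + 231954*sqrt(14)/196765525 ≈ 0.92788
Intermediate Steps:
V(y) = y/sqrt(-53 + y) (V(y) = y/(sqrt(-53 + y)) = y/sqrt(-53 + y))
(-2297 - 1165)/(V(67) - 3749) = (-2297 - 1165)/(67/sqrt(-53 + 67) - 3749) = -3462/(67/sqrt(14) - 3749) = -3462/(67*(sqrt(14)/14) - 3749) = -3462/(67*sqrt(14)/14 - 3749) = -3462/(-3749 + 67*sqrt(14)/14)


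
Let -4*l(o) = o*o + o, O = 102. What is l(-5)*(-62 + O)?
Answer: -200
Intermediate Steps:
l(o) = -o/4 - o²/4 (l(o) = -(o*o + o)/4 = -(o² + o)/4 = -(o + o²)/4 = -o/4 - o²/4)
l(-5)*(-62 + O) = (-¼*(-5)*(1 - 5))*(-62 + 102) = -¼*(-5)*(-4)*40 = -5*40 = -200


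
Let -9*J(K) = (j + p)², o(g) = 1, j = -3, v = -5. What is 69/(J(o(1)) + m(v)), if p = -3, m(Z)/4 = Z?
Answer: -23/8 ≈ -2.8750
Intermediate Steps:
m(Z) = 4*Z
J(K) = -4 (J(K) = -(-3 - 3)²/9 = -⅑*(-6)² = -⅑*36 = -4)
69/(J(o(1)) + m(v)) = 69/(-4 + 4*(-5)) = 69/(-4 - 20) = 69/(-24) = -1/24*69 = -23/8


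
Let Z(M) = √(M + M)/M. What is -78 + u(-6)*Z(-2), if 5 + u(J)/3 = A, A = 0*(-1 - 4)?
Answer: -78 + 15*I ≈ -78.0 + 15.0*I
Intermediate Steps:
Z(M) = √2/√M (Z(M) = √(2*M)/M = (√2*√M)/M = √2/√M)
A = 0 (A = 0*(-5) = 0)
u(J) = -15 (u(J) = -15 + 3*0 = -15 + 0 = -15)
-78 + u(-6)*Z(-2) = -78 - 15*√2/√(-2) = -78 - 15*√2*(-I*√2/2) = -78 - (-15)*I = -78 + 15*I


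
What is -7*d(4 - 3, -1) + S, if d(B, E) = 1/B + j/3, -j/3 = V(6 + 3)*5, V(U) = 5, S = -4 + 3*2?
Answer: 170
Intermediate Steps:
S = 2 (S = -4 + 6 = 2)
j = -75 (j = -15*5 = -3*25 = -75)
d(B, E) = -25 + 1/B (d(B, E) = 1/B - 75/3 = 1/B - 75*⅓ = 1/B - 25 = -25 + 1/B)
-7*d(4 - 3, -1) + S = -7*(-25 + 1/(4 - 3)) + 2 = -7*(-25 + 1/1) + 2 = -7*(-25 + 1) + 2 = -7*(-24) + 2 = 168 + 2 = 170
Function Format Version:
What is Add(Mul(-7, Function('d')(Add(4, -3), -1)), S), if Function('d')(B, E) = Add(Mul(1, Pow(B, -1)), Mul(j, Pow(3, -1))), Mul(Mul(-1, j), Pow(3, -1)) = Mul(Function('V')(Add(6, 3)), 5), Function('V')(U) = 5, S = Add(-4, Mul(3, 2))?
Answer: 170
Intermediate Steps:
S = 2 (S = Add(-4, 6) = 2)
j = -75 (j = Mul(-3, Mul(5, 5)) = Mul(-3, 25) = -75)
Function('d')(B, E) = Add(-25, Pow(B, -1)) (Function('d')(B, E) = Add(Mul(1, Pow(B, -1)), Mul(-75, Pow(3, -1))) = Add(Pow(B, -1), Mul(-75, Rational(1, 3))) = Add(Pow(B, -1), -25) = Add(-25, Pow(B, -1)))
Add(Mul(-7, Function('d')(Add(4, -3), -1)), S) = Add(Mul(-7, Add(-25, Pow(Add(4, -3), -1))), 2) = Add(Mul(-7, Add(-25, Pow(1, -1))), 2) = Add(Mul(-7, Add(-25, 1)), 2) = Add(Mul(-7, -24), 2) = Add(168, 2) = 170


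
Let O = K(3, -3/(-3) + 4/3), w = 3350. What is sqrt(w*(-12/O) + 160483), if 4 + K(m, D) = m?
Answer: sqrt(200683) ≈ 447.98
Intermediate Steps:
K(m, D) = -4 + m
O = -1 (O = -4 + 3 = -1)
sqrt(w*(-12/O) + 160483) = sqrt(3350*(-12/(-1)) + 160483) = sqrt(3350*(-12*(-1)) + 160483) = sqrt(3350*12 + 160483) = sqrt(40200 + 160483) = sqrt(200683)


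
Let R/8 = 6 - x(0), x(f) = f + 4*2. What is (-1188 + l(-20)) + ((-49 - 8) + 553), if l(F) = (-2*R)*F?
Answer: -1332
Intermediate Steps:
x(f) = 8 + f (x(f) = f + 8 = 8 + f)
R = -16 (R = 8*(6 - (8 + 0)) = 8*(6 - 1*8) = 8*(6 - 8) = 8*(-2) = -16)
l(F) = 32*F (l(F) = (-2*(-16))*F = 32*F)
(-1188 + l(-20)) + ((-49 - 8) + 553) = (-1188 + 32*(-20)) + ((-49 - 8) + 553) = (-1188 - 640) + (-57 + 553) = -1828 + 496 = -1332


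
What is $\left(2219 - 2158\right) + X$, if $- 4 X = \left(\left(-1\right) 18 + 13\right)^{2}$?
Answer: $\frac{219}{4} \approx 54.75$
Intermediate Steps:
$X = - \frac{25}{4}$ ($X = - \frac{\left(\left(-1\right) 18 + 13\right)^{2}}{4} = - \frac{\left(-18 + 13\right)^{2}}{4} = - \frac{\left(-5\right)^{2}}{4} = \left(- \frac{1}{4}\right) 25 = - \frac{25}{4} \approx -6.25$)
$\left(2219 - 2158\right) + X = \left(2219 - 2158\right) - \frac{25}{4} = 61 - \frac{25}{4} = \frac{219}{4}$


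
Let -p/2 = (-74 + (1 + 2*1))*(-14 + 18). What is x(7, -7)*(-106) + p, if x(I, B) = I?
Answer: -174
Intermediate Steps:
p = 568 (p = -2*(-74 + (1 + 2*1))*(-14 + 18) = -2*(-74 + (1 + 2))*4 = -2*(-74 + 3)*4 = -(-142)*4 = -2*(-284) = 568)
x(7, -7)*(-106) + p = 7*(-106) + 568 = -742 + 568 = -174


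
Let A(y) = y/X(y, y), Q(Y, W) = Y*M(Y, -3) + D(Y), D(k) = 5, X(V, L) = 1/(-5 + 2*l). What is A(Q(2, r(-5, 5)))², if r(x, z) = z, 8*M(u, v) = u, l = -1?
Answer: 5929/4 ≈ 1482.3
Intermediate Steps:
M(u, v) = u/8
X(V, L) = -⅐ (X(V, L) = 1/(-5 + 2*(-1)) = 1/(-5 - 2) = 1/(-7) = -⅐)
Q(Y, W) = 5 + Y²/8 (Q(Y, W) = Y*(Y/8) + 5 = Y²/8 + 5 = 5 + Y²/8)
A(y) = -7*y (A(y) = y/(-⅐) = y*(-7) = -7*y)
A(Q(2, r(-5, 5)))² = (-7*(5 + (⅛)*2²))² = (-7*(5 + (⅛)*4))² = (-7*(5 + ½))² = (-7*11/2)² = (-77/2)² = 5929/4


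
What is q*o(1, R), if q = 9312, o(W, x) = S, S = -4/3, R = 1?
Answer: -12416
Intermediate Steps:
S = -4/3 (S = -4*⅓ = -4/3 ≈ -1.3333)
o(W, x) = -4/3
q*o(1, R) = 9312*(-4/3) = -12416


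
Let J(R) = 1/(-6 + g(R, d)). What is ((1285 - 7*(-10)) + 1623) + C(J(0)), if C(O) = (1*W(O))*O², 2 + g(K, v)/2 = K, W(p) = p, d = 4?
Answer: 2977999/1000 ≈ 2978.0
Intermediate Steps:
g(K, v) = -4 + 2*K
J(R) = 1/(-10 + 2*R) (J(R) = 1/(-6 + (-4 + 2*R)) = 1/(-10 + 2*R))
C(O) = O³ (C(O) = (1*O)*O² = O*O² = O³)
((1285 - 7*(-10)) + 1623) + C(J(0)) = ((1285 - 7*(-10)) + 1623) + (1/(2*(-5 + 0)))³ = ((1285 + 70) + 1623) + ((½)/(-5))³ = (1355 + 1623) + ((½)*(-⅕))³ = 2978 + (-⅒)³ = 2978 - 1/1000 = 2977999/1000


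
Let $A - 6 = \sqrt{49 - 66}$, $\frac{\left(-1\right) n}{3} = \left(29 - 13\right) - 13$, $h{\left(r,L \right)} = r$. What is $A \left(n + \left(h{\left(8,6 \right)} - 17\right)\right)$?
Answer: $-108 - 18 i \sqrt{17} \approx -108.0 - 74.216 i$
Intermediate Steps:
$n = -9$ ($n = - 3 \left(\left(29 - 13\right) - 13\right) = - 3 \left(16 - 13\right) = \left(-3\right) 3 = -9$)
$A = 6 + i \sqrt{17}$ ($A = 6 + \sqrt{49 - 66} = 6 + \sqrt{-17} = 6 + i \sqrt{17} \approx 6.0 + 4.1231 i$)
$A \left(n + \left(h{\left(8,6 \right)} - 17\right)\right) = \left(6 + i \sqrt{17}\right) \left(-9 + \left(8 - 17\right)\right) = \left(6 + i \sqrt{17}\right) \left(-9 - 9\right) = \left(6 + i \sqrt{17}\right) \left(-18\right) = -108 - 18 i \sqrt{17}$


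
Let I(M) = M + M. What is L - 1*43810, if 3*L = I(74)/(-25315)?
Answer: -3327150598/75945 ≈ -43810.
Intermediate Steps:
I(M) = 2*M
L = -148/75945 (L = ((2*74)/(-25315))/3 = (148*(-1/25315))/3 = (1/3)*(-148/25315) = -148/75945 ≈ -0.0019488)
L - 1*43810 = -148/75945 - 1*43810 = -148/75945 - 43810 = -3327150598/75945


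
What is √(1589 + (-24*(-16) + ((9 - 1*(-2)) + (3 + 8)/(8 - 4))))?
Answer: 3*√883/2 ≈ 44.573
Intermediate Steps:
√(1589 + (-24*(-16) + ((9 - 1*(-2)) + (3 + 8)/(8 - 4)))) = √(1589 + (384 + ((9 + 2) + 11/4))) = √(1589 + (384 + (11 + 11*(¼)))) = √(1589 + (384 + (11 + 11/4))) = √(1589 + (384 + 55/4)) = √(1589 + 1591/4) = √(7947/4) = 3*√883/2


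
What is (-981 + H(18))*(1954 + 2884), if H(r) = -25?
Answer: -4867028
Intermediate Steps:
(-981 + H(18))*(1954 + 2884) = (-981 - 25)*(1954 + 2884) = -1006*4838 = -4867028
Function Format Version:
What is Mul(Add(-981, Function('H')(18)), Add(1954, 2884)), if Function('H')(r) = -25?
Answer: -4867028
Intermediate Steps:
Mul(Add(-981, Function('H')(18)), Add(1954, 2884)) = Mul(Add(-981, -25), Add(1954, 2884)) = Mul(-1006, 4838) = -4867028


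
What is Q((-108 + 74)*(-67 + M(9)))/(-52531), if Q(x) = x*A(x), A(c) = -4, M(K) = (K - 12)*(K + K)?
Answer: 16456/52531 ≈ 0.31326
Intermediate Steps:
M(K) = 2*K*(-12 + K) (M(K) = (-12 + K)*(2*K) = 2*K*(-12 + K))
Q(x) = -4*x (Q(x) = x*(-4) = -4*x)
Q((-108 + 74)*(-67 + M(9)))/(-52531) = -4*(-108 + 74)*(-67 + 2*9*(-12 + 9))/(-52531) = -(-136)*(-67 + 2*9*(-3))*(-1/52531) = -(-136)*(-67 - 54)*(-1/52531) = -(-136)*(-121)*(-1/52531) = -4*4114*(-1/52531) = -16456*(-1/52531) = 16456/52531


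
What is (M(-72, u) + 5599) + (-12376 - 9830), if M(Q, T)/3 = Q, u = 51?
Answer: -16823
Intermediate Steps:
M(Q, T) = 3*Q
(M(-72, u) + 5599) + (-12376 - 9830) = (3*(-72) + 5599) + (-12376 - 9830) = (-216 + 5599) - 22206 = 5383 - 22206 = -16823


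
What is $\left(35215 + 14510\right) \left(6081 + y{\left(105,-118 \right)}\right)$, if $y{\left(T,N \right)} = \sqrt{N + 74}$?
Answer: $302377725 + 99450 i \sqrt{11} \approx 3.0238 \cdot 10^{8} + 3.2984 \cdot 10^{5} i$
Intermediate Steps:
$y{\left(T,N \right)} = \sqrt{74 + N}$
$\left(35215 + 14510\right) \left(6081 + y{\left(105,-118 \right)}\right) = \left(35215 + 14510\right) \left(6081 + \sqrt{74 - 118}\right) = 49725 \left(6081 + \sqrt{-44}\right) = 49725 \left(6081 + 2 i \sqrt{11}\right) = 302377725 + 99450 i \sqrt{11}$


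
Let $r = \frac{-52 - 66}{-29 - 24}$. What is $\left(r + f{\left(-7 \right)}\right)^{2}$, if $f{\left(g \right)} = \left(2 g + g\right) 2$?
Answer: $\frac{4443664}{2809} \approx 1581.9$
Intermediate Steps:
$r = \frac{118}{53}$ ($r = - \frac{118}{-53} = \left(-118\right) \left(- \frac{1}{53}\right) = \frac{118}{53} \approx 2.2264$)
$f{\left(g \right)} = 6 g$ ($f{\left(g \right)} = 3 g 2 = 6 g$)
$\left(r + f{\left(-7 \right)}\right)^{2} = \left(\frac{118}{53} + 6 \left(-7\right)\right)^{2} = \left(\frac{118}{53} - 42\right)^{2} = \left(- \frac{2108}{53}\right)^{2} = \frac{4443664}{2809}$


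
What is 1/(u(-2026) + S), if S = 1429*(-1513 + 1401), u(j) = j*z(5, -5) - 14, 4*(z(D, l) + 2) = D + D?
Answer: -1/161075 ≈ -6.2083e-6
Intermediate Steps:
z(D, l) = -2 + D/2 (z(D, l) = -2 + (D + D)/4 = -2 + (2*D)/4 = -2 + D/2)
u(j) = -14 + j/2 (u(j) = j*(-2 + (1/2)*5) - 14 = j*(-2 + 5/2) - 14 = j*(1/2) - 14 = j/2 - 14 = -14 + j/2)
S = -160048 (S = 1429*(-112) = -160048)
1/(u(-2026) + S) = 1/((-14 + (1/2)*(-2026)) - 160048) = 1/((-14 - 1013) - 160048) = 1/(-1027 - 160048) = 1/(-161075) = -1/161075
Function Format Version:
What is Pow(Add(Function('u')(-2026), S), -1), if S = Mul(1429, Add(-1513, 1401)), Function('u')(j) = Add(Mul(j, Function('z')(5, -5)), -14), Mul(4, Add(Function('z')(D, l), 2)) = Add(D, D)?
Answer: Rational(-1, 161075) ≈ -6.2083e-6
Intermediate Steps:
Function('z')(D, l) = Add(-2, Mul(Rational(1, 2), D)) (Function('z')(D, l) = Add(-2, Mul(Rational(1, 4), Add(D, D))) = Add(-2, Mul(Rational(1, 4), Mul(2, D))) = Add(-2, Mul(Rational(1, 2), D)))
Function('u')(j) = Add(-14, Mul(Rational(1, 2), j)) (Function('u')(j) = Add(Mul(j, Add(-2, Mul(Rational(1, 2), 5))), -14) = Add(Mul(j, Add(-2, Rational(5, 2))), -14) = Add(Mul(j, Rational(1, 2)), -14) = Add(Mul(Rational(1, 2), j), -14) = Add(-14, Mul(Rational(1, 2), j)))
S = -160048 (S = Mul(1429, -112) = -160048)
Pow(Add(Function('u')(-2026), S), -1) = Pow(Add(Add(-14, Mul(Rational(1, 2), -2026)), -160048), -1) = Pow(Add(Add(-14, -1013), -160048), -1) = Pow(Add(-1027, -160048), -1) = Pow(-161075, -1) = Rational(-1, 161075)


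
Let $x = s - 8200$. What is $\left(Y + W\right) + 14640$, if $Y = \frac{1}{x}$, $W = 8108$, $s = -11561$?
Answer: $\frac{449523227}{19761} \approx 22748.0$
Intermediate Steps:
$x = -19761$ ($x = -11561 - 8200 = -19761$)
$Y = - \frac{1}{19761}$ ($Y = \frac{1}{-19761} = - \frac{1}{19761} \approx -5.0605 \cdot 10^{-5}$)
$\left(Y + W\right) + 14640 = \left(- \frac{1}{19761} + 8108\right) + 14640 = \frac{160222187}{19761} + 14640 = \frac{449523227}{19761}$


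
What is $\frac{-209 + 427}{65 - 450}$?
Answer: $- \frac{218}{385} \approx -0.56623$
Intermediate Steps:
$\frac{-209 + 427}{65 - 450} = \frac{218}{-385} = 218 \left(- \frac{1}{385}\right) = - \frac{218}{385}$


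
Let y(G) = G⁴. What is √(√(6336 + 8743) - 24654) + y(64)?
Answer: 16777216 + √(-24654 + √15079) ≈ 1.6777e+7 + 156.62*I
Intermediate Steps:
√(√(6336 + 8743) - 24654) + y(64) = √(√(6336 + 8743) - 24654) + 64⁴ = √(√15079 - 24654) + 16777216 = √(-24654 + √15079) + 16777216 = 16777216 + √(-24654 + √15079)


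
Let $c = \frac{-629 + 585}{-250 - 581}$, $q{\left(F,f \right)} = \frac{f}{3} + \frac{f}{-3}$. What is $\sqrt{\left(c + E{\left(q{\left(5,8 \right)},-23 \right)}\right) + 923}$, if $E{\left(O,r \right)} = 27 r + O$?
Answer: $\frac{\sqrt{208585986}}{831} \approx 17.38$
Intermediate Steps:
$q{\left(F,f \right)} = 0$ ($q{\left(F,f \right)} = f \frac{1}{3} + f \left(- \frac{1}{3}\right) = \frac{f}{3} - \frac{f}{3} = 0$)
$E{\left(O,r \right)} = O + 27 r$
$c = \frac{44}{831}$ ($c = - \frac{44}{-831} = \left(-44\right) \left(- \frac{1}{831}\right) = \frac{44}{831} \approx 0.052948$)
$\sqrt{\left(c + E{\left(q{\left(5,8 \right)},-23 \right)}\right) + 923} = \sqrt{\left(\frac{44}{831} + \left(0 + 27 \left(-23\right)\right)\right) + 923} = \sqrt{\left(\frac{44}{831} + \left(0 - 621\right)\right) + 923} = \sqrt{\left(\frac{44}{831} - 621\right) + 923} = \sqrt{- \frac{516007}{831} + 923} = \sqrt{\frac{251006}{831}} = \frac{\sqrt{208585986}}{831}$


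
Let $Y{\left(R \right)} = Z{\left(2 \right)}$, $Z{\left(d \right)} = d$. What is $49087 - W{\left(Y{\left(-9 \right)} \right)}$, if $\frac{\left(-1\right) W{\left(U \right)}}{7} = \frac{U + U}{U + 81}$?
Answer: $\frac{4074249}{83} \approx 49087.0$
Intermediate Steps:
$Y{\left(R \right)} = 2$
$W{\left(U \right)} = - \frac{14 U}{81 + U}$ ($W{\left(U \right)} = - 7 \frac{U + U}{U + 81} = - 7 \frac{2 U}{81 + U} = - \frac{14 U}{81 + U}$)
$49087 - W{\left(Y{\left(-9 \right)} \right)} = 49087 - \left(-14\right) 2 \frac{1}{81 + 2} = 49087 - \left(-14\right) 2 \cdot \frac{1}{83} = 49087 - - \frac{28}{83} = 49087 + \frac{28}{83} = \frac{4074249}{83}$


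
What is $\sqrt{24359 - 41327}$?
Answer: $2 i \sqrt{4242} \approx 130.26 i$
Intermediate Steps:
$\sqrt{24359 - 41327} = \sqrt{-16968} = 2 i \sqrt{4242}$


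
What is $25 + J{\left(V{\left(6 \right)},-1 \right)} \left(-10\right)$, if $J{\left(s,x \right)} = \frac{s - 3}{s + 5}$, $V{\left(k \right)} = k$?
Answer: $\frac{245}{11} \approx 22.273$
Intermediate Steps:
$J{\left(s,x \right)} = \frac{-3 + s}{5 + s}$
$25 + J{\left(V{\left(6 \right)},-1 \right)} \left(-10\right) = 25 + \frac{-3 + 6}{5 + 6} \left(-10\right) = 25 + \frac{1}{11} \cdot 3 \left(-10\right) = 25 + \frac{3}{11} \left(-10\right) = 25 - \frac{30}{11} = \frac{245}{11}$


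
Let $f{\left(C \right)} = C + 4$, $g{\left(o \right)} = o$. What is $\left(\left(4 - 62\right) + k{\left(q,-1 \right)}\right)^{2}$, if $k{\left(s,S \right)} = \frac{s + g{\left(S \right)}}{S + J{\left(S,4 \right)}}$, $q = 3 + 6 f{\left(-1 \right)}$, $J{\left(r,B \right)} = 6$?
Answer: $2916$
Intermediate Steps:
$f{\left(C \right)} = 4 + C$
$q = 21$ ($q = 3 + 6 \left(4 - 1\right) = 3 + 6 \cdot 3 = 3 + 18 = 21$)
$k{\left(s,S \right)} = \frac{S + s}{6 + S}$ ($k{\left(s,S \right)} = \frac{s + S}{S + 6} = \frac{S + s}{6 + S}$)
$\left(\left(4 - 62\right) + k{\left(q,-1 \right)}\right)^{2} = \left(\left(4 - 62\right) + \frac{-1 + 21}{6 - 1}\right)^{2} = \left(\left(4 - 62\right) + \frac{1}{5} \cdot 20\right)^{2} = \left(-58 + \frac{1}{5} \cdot 20\right)^{2} = \left(-58 + 4\right)^{2} = \left(-54\right)^{2} = 2916$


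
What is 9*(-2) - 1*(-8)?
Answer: -10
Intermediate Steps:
9*(-2) - 1*(-8) = -18 + 8 = -10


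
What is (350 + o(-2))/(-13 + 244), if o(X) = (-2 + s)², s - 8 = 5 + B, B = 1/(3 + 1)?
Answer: 7625/3696 ≈ 2.0630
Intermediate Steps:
B = ¼ (B = 1/4 = ¼ ≈ 0.25000)
s = 53/4 (s = 8 + (5 + ¼) = 8 + 21/4 = 53/4 ≈ 13.250)
o(X) = 2025/16 (o(X) = (-2 + 53/4)² = (45/4)² = 2025/16)
(350 + o(-2))/(-13 + 244) = (350 + 2025/16)/(-13 + 244) = (7625/16)/231 = (7625/16)*(1/231) = 7625/3696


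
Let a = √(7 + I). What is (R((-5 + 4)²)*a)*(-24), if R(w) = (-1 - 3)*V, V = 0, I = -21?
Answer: 0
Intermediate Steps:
R(w) = 0 (R(w) = (-1 - 3)*0 = -4*0 = 0)
a = I*√14 (a = √(7 - 21) = √(-14) = I*√14 ≈ 3.7417*I)
(R((-5 + 4)²)*a)*(-24) = (0*(I*√14))*(-24) = 0*(-24) = 0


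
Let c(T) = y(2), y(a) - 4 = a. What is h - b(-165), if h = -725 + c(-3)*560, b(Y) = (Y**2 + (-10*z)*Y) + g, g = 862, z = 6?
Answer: -35352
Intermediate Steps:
y(a) = 4 + a
c(T) = 6 (c(T) = 4 + 2 = 6)
b(Y) = 862 + Y**2 - 60*Y (b(Y) = (Y**2 + (-10*6)*Y) + 862 = (Y**2 - 60*Y) + 862 = 862 + Y**2 - 60*Y)
h = 2635 (h = -725 + 6*560 = -725 + 3360 = 2635)
h - b(-165) = 2635 - (862 + (-165)**2 - 60*(-165)) = 2635 - (862 + 27225 + 9900) = 2635 - 1*37987 = 2635 - 37987 = -35352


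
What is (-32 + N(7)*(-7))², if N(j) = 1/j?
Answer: 1089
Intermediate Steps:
(-32 + N(7)*(-7))² = (-32 - 7/7)² = (-32 + (⅐)*(-7))² = (-32 - 1)² = (-33)² = 1089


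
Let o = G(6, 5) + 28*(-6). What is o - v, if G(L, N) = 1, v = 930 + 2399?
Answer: -3496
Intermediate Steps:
v = 3329
o = -167 (o = 1 + 28*(-6) = 1 - 168 = -167)
o - v = -167 - 1*3329 = -167 - 3329 = -3496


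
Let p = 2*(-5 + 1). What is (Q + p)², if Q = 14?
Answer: 36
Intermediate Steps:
p = -8 (p = 2*(-4) = -8)
(Q + p)² = (14 - 8)² = 6² = 36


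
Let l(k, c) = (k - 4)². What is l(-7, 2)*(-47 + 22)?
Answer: -3025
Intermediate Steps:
l(k, c) = (-4 + k)²
l(-7, 2)*(-47 + 22) = (-4 - 7)²*(-47 + 22) = (-11)²*(-25) = 121*(-25) = -3025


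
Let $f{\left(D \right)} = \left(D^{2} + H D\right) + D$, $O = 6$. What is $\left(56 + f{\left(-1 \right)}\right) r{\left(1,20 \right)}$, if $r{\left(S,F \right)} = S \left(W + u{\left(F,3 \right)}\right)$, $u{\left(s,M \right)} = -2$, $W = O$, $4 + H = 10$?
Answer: $200$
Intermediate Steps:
$H = 6$ ($H = -4 + 10 = 6$)
$W = 6$
$f{\left(D \right)} = D^{2} + 7 D$ ($f{\left(D \right)} = \left(D^{2} + 6 D\right) + D = D^{2} + 7 D$)
$r{\left(S,F \right)} = 4 S$ ($r{\left(S,F \right)} = S \left(6 - 2\right) = S 4 = 4 S$)
$\left(56 + f{\left(-1 \right)}\right) r{\left(1,20 \right)} = \left(56 - \left(7 - 1\right)\right) 4 \cdot 1 = \left(56 - 6\right) 4 = 50 \cdot 4 = 200$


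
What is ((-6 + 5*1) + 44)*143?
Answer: 6149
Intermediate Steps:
((-6 + 5*1) + 44)*143 = ((-6 + 5) + 44)*143 = (-1 + 44)*143 = 43*143 = 6149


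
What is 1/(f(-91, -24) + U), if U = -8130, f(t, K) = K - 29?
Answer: -1/8183 ≈ -0.00012220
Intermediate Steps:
f(t, K) = -29 + K
1/(f(-91, -24) + U) = 1/((-29 - 24) - 8130) = 1/(-53 - 8130) = 1/(-8183) = -1/8183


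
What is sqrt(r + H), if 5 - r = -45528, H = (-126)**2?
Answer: sqrt(61409) ≈ 247.81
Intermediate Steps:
H = 15876
r = 45533 (r = 5 - 1*(-45528) = 5 + 45528 = 45533)
sqrt(r + H) = sqrt(45533 + 15876) = sqrt(61409)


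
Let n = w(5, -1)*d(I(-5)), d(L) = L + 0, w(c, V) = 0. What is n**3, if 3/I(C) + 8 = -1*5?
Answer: 0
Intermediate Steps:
I(C) = -3/13 (I(C) = 3/(-8 - 1*5) = 3/(-8 - 5) = 3/(-13) = 3*(-1/13) = -3/13)
d(L) = L
n = 0 (n = 0*(-3/13) = 0)
n**3 = 0**3 = 0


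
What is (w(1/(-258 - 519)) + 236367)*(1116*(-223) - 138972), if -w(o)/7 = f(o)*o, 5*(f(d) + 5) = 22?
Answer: -3391885281792/37 ≈ -9.1673e+10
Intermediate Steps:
f(d) = -3/5 (f(d) = -5 + (1/5)*22 = -5 + 22/5 = -3/5)
w(o) = 21*o/5 (w(o) = -(-21)*o/5 = 21*o/5)
(w(1/(-258 - 519)) + 236367)*(1116*(-223) - 138972) = (21/(5*(-258 - 519)) + 236367)*(1116*(-223) - 138972) = ((21/5)/(-777) + 236367)*(-248868 - 138972) = ((21/5)*(-1/777) + 236367)*(-387840) = (-1/185 + 236367)*(-387840) = (43727894/185)*(-387840) = -3391885281792/37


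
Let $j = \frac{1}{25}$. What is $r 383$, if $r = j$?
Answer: $\frac{383}{25} \approx 15.32$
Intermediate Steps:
$j = \frac{1}{25} \approx 0.04$
$r = \frac{1}{25} \approx 0.04$
$r 383 = \frac{1}{25} \cdot 383 = \frac{383}{25}$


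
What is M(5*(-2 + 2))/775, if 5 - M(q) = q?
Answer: 1/155 ≈ 0.0064516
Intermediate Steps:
M(q) = 5 - q
M(5*(-2 + 2))/775 = (5 - 5*(-2 + 2))/775 = (5 - 5*0)*(1/775) = (5 - 1*0)*(1/775) = (5 + 0)*(1/775) = 5*(1/775) = 1/155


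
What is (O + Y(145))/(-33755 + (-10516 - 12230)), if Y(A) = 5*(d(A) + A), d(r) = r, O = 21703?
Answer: -23153/56501 ≈ -0.40978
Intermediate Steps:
Y(A) = 10*A (Y(A) = 5*(A + A) = 5*(2*A) = 10*A)
(O + Y(145))/(-33755 + (-10516 - 12230)) = (21703 + 10*145)/(-33755 + (-10516 - 12230)) = (21703 + 1450)/(-33755 - 22746) = 23153/(-56501) = 23153*(-1/56501) = -23153/56501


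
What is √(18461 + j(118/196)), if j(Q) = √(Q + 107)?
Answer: √(3618356 + 14*√21090)/14 ≈ 135.91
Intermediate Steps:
j(Q) = √(107 + Q)
√(18461 + j(118/196)) = √(18461 + √(107 + 118/196)) = √(18461 + √(107 + 118*(1/196))) = √(18461 + √(107 + 59/98)) = √(18461 + √(10545/98)) = √(18461 + √21090/14)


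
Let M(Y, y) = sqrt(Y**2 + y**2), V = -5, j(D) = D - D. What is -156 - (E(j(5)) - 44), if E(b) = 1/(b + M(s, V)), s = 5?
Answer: -112 - sqrt(2)/10 ≈ -112.14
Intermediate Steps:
j(D) = 0
E(b) = 1/(b + 5*sqrt(2)) (E(b) = 1/(b + sqrt(5**2 + (-5)**2)) = 1/(b + sqrt(25 + 25)) = 1/(b + sqrt(50)) = 1/(b + 5*sqrt(2)))
-156 - (E(j(5)) - 44) = -156 - (1/(0 + 5*sqrt(2)) - 44) = -156 - (1/(5*sqrt(2)) - 44) = -156 - (sqrt(2)/10 - 44) = -156 - (-44 + sqrt(2)/10) = -156 + (44 - sqrt(2)/10) = -112 - sqrt(2)/10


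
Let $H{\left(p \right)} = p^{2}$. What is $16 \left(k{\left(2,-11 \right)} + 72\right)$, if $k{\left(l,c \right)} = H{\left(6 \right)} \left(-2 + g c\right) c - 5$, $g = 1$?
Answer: $83440$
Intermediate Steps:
$k{\left(l,c \right)} = -5 + 36 c \left(-2 + c\right)$ ($k{\left(l,c \right)} = 6^{2} \left(-2 + 1 c\right) c - 5 = 36 \left(-2 + c\right) c - 5 = 36 c \left(-2 + c\right) - 5 = -5 + 36 c \left(-2 + c\right)$)
$16 \left(k{\left(2,-11 \right)} + 72\right) = 16 \left(\left(-5 - -792 + 36 \left(-11\right)^{2}\right) + 72\right) = 16 \left(\left(-5 + 792 + 36 \cdot 121\right) + 72\right) = 16 \left(\left(-5 + 792 + 4356\right) + 72\right) = 16 \left(5143 + 72\right) = 16 \cdot 5215 = 83440$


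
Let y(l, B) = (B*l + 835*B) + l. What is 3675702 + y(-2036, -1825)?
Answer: 5865491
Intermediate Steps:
y(l, B) = l + 835*B + B*l (y(l, B) = (835*B + B*l) + l = l + 835*B + B*l)
3675702 + y(-2036, -1825) = 3675702 + (-2036 + 835*(-1825) - 1825*(-2036)) = 3675702 + (-2036 - 1523875 + 3715700) = 3675702 + 2189789 = 5865491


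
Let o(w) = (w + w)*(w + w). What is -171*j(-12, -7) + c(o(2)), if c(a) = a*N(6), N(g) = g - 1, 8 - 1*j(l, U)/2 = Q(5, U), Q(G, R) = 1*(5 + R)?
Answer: -3340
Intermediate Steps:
Q(G, R) = 5 + R
j(l, U) = 6 - 2*U (j(l, U) = 16 - 2*(5 + U) = 16 + (-10 - 2*U) = 6 - 2*U)
N(g) = -1 + g
o(w) = 4*w² (o(w) = (2*w)*(2*w) = 4*w²)
c(a) = 5*a (c(a) = a*(-1 + 6) = a*5 = 5*a)
-171*j(-12, -7) + c(o(2)) = -171*(6 - 2*(-7)) + 5*(4*2²) = -171*(6 + 14) + 5*(4*4) = -171*20 + 5*16 = -3420 + 80 = -3340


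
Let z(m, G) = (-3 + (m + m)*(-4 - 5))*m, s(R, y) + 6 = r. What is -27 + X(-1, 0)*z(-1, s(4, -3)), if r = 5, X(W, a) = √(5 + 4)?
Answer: -72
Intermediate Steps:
X(W, a) = 3 (X(W, a) = √9 = 3)
s(R, y) = -1 (s(R, y) = -6 + 5 = -1)
z(m, G) = m*(-3 - 18*m) (z(m, G) = (-3 + (2*m)*(-9))*m = (-3 - 18*m)*m = m*(-3 - 18*m))
-27 + X(-1, 0)*z(-1, s(4, -3)) = -27 + 3*(-3*(-1)*(1 + 6*(-1))) = -27 + 3*(-3*(-1)*(1 - 6)) = -27 + 3*(-3*(-1)*(-5)) = -27 + 3*(-15) = -27 - 45 = -72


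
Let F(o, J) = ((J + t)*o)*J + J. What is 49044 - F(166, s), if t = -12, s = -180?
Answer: -5687736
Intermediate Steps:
F(o, J) = J + J*o*(-12 + J) (F(o, J) = ((J - 12)*o)*J + J = ((-12 + J)*o)*J + J = (o*(-12 + J))*J + J = J*o*(-12 + J) + J = J + J*o*(-12 + J))
49044 - F(166, s) = 49044 - (-180)*(1 - 12*166 - 180*166) = 49044 - (-180)*(1 - 1992 - 29880) = 49044 - (-180)*(-31871) = 49044 - 1*5736780 = 49044 - 5736780 = -5687736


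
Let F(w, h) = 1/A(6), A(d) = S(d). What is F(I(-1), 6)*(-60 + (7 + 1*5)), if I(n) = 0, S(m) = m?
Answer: -8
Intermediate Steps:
A(d) = d
F(w, h) = ⅙ (F(w, h) = 1/6 = ⅙)
F(I(-1), 6)*(-60 + (7 + 1*5)) = (-60 + (7 + 1*5))/6 = (-60 + (7 + 5))/6 = (-60 + 12)/6 = (⅙)*(-48) = -8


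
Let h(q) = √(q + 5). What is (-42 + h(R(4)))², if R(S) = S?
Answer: 1521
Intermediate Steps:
h(q) = √(5 + q)
(-42 + h(R(4)))² = (-42 + √(5 + 4))² = (-42 + √9)² = (-42 + 3)² = (-39)² = 1521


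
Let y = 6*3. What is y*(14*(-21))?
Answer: -5292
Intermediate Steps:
y = 18
y*(14*(-21)) = 18*(14*(-21)) = 18*(-294) = -5292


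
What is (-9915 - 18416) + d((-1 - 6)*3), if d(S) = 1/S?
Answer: -594952/21 ≈ -28331.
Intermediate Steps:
(-9915 - 18416) + d((-1 - 6)*3) = (-9915 - 18416) + 1/((-1 - 6)*3) = -28331 + 1/(-7*3) = -28331 + 1/(-21) = -28331 - 1/21 = -594952/21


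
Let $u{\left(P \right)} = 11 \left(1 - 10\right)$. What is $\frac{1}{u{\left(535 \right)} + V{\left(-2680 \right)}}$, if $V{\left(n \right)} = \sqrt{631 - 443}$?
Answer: $- \frac{99}{9613} - \frac{2 \sqrt{47}}{9613} \approx -0.011725$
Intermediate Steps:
$V{\left(n \right)} = 2 \sqrt{47}$ ($V{\left(n \right)} = \sqrt{188} = 2 \sqrt{47}$)
$u{\left(P \right)} = -99$ ($u{\left(P \right)} = 11 \left(-9\right) = -99$)
$\frac{1}{u{\left(535 \right)} + V{\left(-2680 \right)}} = \frac{1}{-99 + 2 \sqrt{47}}$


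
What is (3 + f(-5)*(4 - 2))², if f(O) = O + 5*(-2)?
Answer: 729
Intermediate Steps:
f(O) = -10 + O (f(O) = O - 10 = -10 + O)
(3 + f(-5)*(4 - 2))² = (3 + (-10 - 5)*(4 - 2))² = (3 - 15*2)² = (3 - 30)² = (-27)² = 729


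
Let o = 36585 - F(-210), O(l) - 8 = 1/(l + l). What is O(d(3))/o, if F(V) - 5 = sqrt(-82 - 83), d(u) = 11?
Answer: 647466/2943812443 + 177*I*sqrt(165)/29438124430 ≈ 0.00021994 + 7.7233e-8*I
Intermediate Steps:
F(V) = 5 + I*sqrt(165) (F(V) = 5 + sqrt(-82 - 83) = 5 + sqrt(-165) = 5 + I*sqrt(165))
O(l) = 8 + 1/(2*l) (O(l) = 8 + 1/(l + l) = 8 + 1/(2*l))
o = 36580 - I*sqrt(165) (o = 36585 - (5 + I*sqrt(165)) = 36585 + (-5 - I*sqrt(165)) = 36580 - I*sqrt(165) ≈ 36580.0 - 12.845*I)
O(d(3))/o = (8 + (1/2)/11)/(36580 - I*sqrt(165)) = (8 + (1/2)*(1/11))/(36580 - I*sqrt(165)) = (8 + 1/22)/(36580 - I*sqrt(165)) = 177/(22*(36580 - I*sqrt(165)))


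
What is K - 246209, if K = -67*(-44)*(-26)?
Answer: -322857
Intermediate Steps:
K = -76648 (K = 2948*(-26) = -76648)
K - 246209 = -76648 - 246209 = -322857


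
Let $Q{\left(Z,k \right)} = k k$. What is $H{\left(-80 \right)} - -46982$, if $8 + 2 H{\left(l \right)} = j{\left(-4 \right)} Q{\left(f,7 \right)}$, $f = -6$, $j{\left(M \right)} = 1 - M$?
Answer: $\frac{94201}{2} \approx 47101.0$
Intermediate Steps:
$Q{\left(Z,k \right)} = k^{2}$
$H{\left(l \right)} = \frac{237}{2}$ ($H{\left(l \right)} = -4 + \frac{\left(1 - -4\right) 7^{2}}{2} = -4 + \frac{\left(1 + 4\right) 49}{2} = -4 + \frac{5 \cdot 49}{2} = -4 + \frac{1}{2} \cdot 245 = -4 + \frac{245}{2} = \frac{237}{2}$)
$H{\left(-80 \right)} - -46982 = \frac{237}{2} - -46982 = \frac{237}{2} + 46982 = \frac{94201}{2}$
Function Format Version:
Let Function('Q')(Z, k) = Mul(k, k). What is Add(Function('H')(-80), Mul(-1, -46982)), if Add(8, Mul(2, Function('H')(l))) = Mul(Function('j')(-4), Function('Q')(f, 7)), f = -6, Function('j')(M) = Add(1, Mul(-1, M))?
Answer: Rational(94201, 2) ≈ 47101.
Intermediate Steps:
Function('Q')(Z, k) = Pow(k, 2)
Function('H')(l) = Rational(237, 2) (Function('H')(l) = Add(-4, Mul(Rational(1, 2), Mul(Add(1, Mul(-1, -4)), Pow(7, 2)))) = Add(-4, Mul(Rational(1, 2), Mul(Add(1, 4), 49))) = Add(-4, Mul(Rational(1, 2), Mul(5, 49))) = Add(-4, Mul(Rational(1, 2), 245)) = Add(-4, Rational(245, 2)) = Rational(237, 2))
Add(Function('H')(-80), Mul(-1, -46982)) = Add(Rational(237, 2), Mul(-1, -46982)) = Add(Rational(237, 2), 46982) = Rational(94201, 2)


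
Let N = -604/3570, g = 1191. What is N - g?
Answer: -2126237/1785 ≈ -1191.2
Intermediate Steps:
N = -302/1785 (N = -604*1/3570 = -302/1785 ≈ -0.16919)
N - g = -302/1785 - 1*1191 = -302/1785 - 1191 = -2126237/1785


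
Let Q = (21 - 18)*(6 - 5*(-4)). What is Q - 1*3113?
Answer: -3035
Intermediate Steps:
Q = 78 (Q = 3*(6 + 20) = 3*26 = 78)
Q - 1*3113 = 78 - 1*3113 = 78 - 3113 = -3035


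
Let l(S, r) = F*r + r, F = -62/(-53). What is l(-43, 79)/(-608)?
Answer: -9085/32224 ≈ -0.28193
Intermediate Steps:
F = 62/53 (F = -62*(-1/53) = 62/53 ≈ 1.1698)
l(S, r) = 115*r/53 (l(S, r) = 62*r/53 + r = 115*r/53)
l(-43, 79)/(-608) = ((115/53)*79)/(-608) = (9085/53)*(-1/608) = -9085/32224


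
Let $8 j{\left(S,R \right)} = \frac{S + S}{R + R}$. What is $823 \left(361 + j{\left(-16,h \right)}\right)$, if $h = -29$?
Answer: $\frac{8617633}{29} \approx 2.9716 \cdot 10^{5}$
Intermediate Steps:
$j{\left(S,R \right)} = \frac{S}{8 R}$ ($j{\left(S,R \right)} = \frac{\left(S + S\right) \frac{1}{R + R}}{8} = \frac{2 S \frac{1}{2 R}}{8} = \frac{S \frac{1}{R}}{8} = \frac{S}{8 R}$)
$823 \left(361 + j{\left(-16,h \right)}\right) = 823 \left(361 + \frac{1}{8} \left(-16\right) \frac{1}{-29}\right) = 823 \left(361 + \frac{1}{8} \left(-16\right) \left(- \frac{1}{29}\right)\right) = 823 \left(361 + \frac{2}{29}\right) = 823 \cdot \frac{10471}{29} = \frac{8617633}{29}$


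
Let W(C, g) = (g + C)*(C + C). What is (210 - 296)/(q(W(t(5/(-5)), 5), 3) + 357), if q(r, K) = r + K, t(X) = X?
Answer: -43/176 ≈ -0.24432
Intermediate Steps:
W(C, g) = 2*C*(C + g) (W(C, g) = (C + g)*(2*C) = 2*C*(C + g))
q(r, K) = K + r
(210 - 296)/(q(W(t(5/(-5)), 5), 3) + 357) = (210 - 296)/((3 + 2*(5/(-5))*(5/(-5) + 5)) + 357) = -86/((3 + 2*(5*(-1/5))*(5*(-1/5) + 5)) + 357) = -86/((3 + 2*(-1)*(-1 + 5)) + 357) = -86/((3 + 2*(-1)*4) + 357) = -86/((3 - 8) + 357) = -86/(-5 + 357) = -86/352 = -86*1/352 = -43/176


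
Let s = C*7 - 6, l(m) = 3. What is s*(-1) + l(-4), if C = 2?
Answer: -5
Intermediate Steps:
s = 8 (s = 2*7 - 6 = 14 - 6 = 8)
s*(-1) + l(-4) = 8*(-1) + 3 = -8 + 3 = -5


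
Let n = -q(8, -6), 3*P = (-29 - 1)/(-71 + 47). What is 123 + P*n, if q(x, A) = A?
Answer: 251/2 ≈ 125.50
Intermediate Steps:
P = 5/12 (P = ((-29 - 1)/(-71 + 47))/3 = (-30/(-24))/3 = (-30*(-1/24))/3 = (1/3)*(5/4) = 5/12 ≈ 0.41667)
n = 6 (n = -1*(-6) = 6)
123 + P*n = 123 + (5/12)*6 = 123 + 5/2 = 251/2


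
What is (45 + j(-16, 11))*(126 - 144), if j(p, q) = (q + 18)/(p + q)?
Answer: -3528/5 ≈ -705.60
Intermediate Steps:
j(p, q) = (18 + q)/(p + q)
(45 + j(-16, 11))*(126 - 144) = (45 + (18 + 11)/(-16 + 11))*(126 - 144) = (45 + 29/(-5))*(-18) = (45 - ⅕*29)*(-18) = (45 - 29/5)*(-18) = (196/5)*(-18) = -3528/5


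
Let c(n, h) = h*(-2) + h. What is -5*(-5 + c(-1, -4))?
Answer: 5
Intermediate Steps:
c(n, h) = -h (c(n, h) = -2*h + h = -h)
-5*(-5 + c(-1, -4)) = -5*(-5 - 1*(-4)) = -5*(-5 + 4) = -5*(-1) = 5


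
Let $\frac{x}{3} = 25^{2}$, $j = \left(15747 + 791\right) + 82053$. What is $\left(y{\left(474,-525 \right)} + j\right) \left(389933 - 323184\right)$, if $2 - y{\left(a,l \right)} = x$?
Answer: $6455829782$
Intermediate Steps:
$j = 98591$ ($j = 16538 + 82053 = 98591$)
$x = 1875$ ($x = 3 \cdot 25^{2} = 3 \cdot 625 = 1875$)
$y{\left(a,l \right)} = -1873$ ($y{\left(a,l \right)} = 2 - 1875 = -1873$)
$\left(y{\left(474,-525 \right)} + j\right) \left(389933 - 323184\right) = \left(-1873 + 98591\right) \left(389933 - 323184\right) = 96718 \left(389933 - 323184\right) = 96718 \cdot 66749 = 6455829782$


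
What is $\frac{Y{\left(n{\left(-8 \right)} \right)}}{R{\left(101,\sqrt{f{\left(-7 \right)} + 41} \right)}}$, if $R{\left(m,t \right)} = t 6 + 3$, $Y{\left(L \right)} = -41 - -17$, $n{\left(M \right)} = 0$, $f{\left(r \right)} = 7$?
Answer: $\frac{8}{191} - \frac{64 \sqrt{3}}{191} \approx -0.53849$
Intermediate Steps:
$Y{\left(L \right)} = -24$ ($Y{\left(L \right)} = -41 + 17 = -24$)
$R{\left(m,t \right)} = 3 + 6 t$ ($R{\left(m,t \right)} = 6 t + 3 = 3 + 6 t$)
$\frac{Y{\left(n{\left(-8 \right)} \right)}}{R{\left(101,\sqrt{f{\left(-7 \right)} + 41} \right)}} = - \frac{24}{3 + 6 \sqrt{7 + 41}} = - \frac{24}{3 + 6 \sqrt{48}} = - \frac{24}{3 + 6 \cdot 4 \sqrt{3}} = - \frac{24}{3 + 24 \sqrt{3}}$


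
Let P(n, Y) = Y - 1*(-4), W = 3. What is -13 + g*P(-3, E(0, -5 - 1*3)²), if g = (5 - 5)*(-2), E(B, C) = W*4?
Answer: -13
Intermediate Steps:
E(B, C) = 12 (E(B, C) = 3*4 = 12)
P(n, Y) = 4 + Y (P(n, Y) = Y + 4 = 4 + Y)
g = 0 (g = 0*(-2) = 0)
-13 + g*P(-3, E(0, -5 - 1*3)²) = -13 + 0*(4 + 12²) = -13 + 0*(4 + 144) = -13 + 0*148 = -13 + 0 = -13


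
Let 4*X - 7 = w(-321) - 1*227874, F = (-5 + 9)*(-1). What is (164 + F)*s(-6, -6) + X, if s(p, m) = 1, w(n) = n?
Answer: -56887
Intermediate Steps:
F = -4 (F = 4*(-1) = -4)
X = -57047 (X = 7/4 + (-321 - 1*227874)/4 = 7/4 + (-321 - 227874)/4 = 7/4 + (¼)*(-228195) = 7/4 - 228195/4 = -57047)
(164 + F)*s(-6, -6) + X = (164 - 4)*1 - 57047 = 160*1 - 57047 = 160 - 57047 = -56887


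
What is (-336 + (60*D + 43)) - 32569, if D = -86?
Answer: -38022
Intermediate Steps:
(-336 + (60*D + 43)) - 32569 = (-336 + (60*(-86) + 43)) - 32569 = (-336 + (-5160 + 43)) - 32569 = (-336 - 5117) - 32569 = -5453 - 32569 = -38022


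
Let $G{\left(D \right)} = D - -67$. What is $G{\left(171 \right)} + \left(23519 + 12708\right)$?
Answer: $36465$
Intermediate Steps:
$G{\left(D \right)} = 67 + D$ ($G{\left(D \right)} = D + 67 = 67 + D$)
$G{\left(171 \right)} + \left(23519 + 12708\right) = \left(67 + 171\right) + \left(23519 + 12708\right) = 238 + 36227 = 36465$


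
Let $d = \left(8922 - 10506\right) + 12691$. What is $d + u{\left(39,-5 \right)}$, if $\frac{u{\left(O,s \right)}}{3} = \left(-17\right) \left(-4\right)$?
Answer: $11311$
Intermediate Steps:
$u{\left(O,s \right)} = 204$ ($u{\left(O,s \right)} = 3 \left(\left(-17\right) \left(-4\right)\right) = 3 \cdot 68 = 204$)
$d = 11107$ ($d = -1584 + 12691 = 11107$)
$d + u{\left(39,-5 \right)} = 11107 + 204 = 11311$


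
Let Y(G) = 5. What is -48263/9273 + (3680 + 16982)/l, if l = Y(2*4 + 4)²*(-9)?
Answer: -67485967/695475 ≈ -97.036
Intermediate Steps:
l = -225 (l = 5²*(-9) = 25*(-9) = -225)
-48263/9273 + (3680 + 16982)/l = -48263/9273 + (3680 + 16982)/(-225) = -48263*1/9273 + 20662*(-1/225) = -48263/9273 - 20662/225 = -67485967/695475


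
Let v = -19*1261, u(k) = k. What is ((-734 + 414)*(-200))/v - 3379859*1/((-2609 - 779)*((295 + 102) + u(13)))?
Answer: -1131868317/4754423960 ≈ -0.23807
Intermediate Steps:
v = -23959
((-734 + 414)*(-200))/v - 3379859*1/((-2609 - 779)*((295 + 102) + u(13))) = ((-734 + 414)*(-200))/(-23959) - 3379859*1/((-2609 - 779)*((295 + 102) + 13)) = -320*(-200)*(-1/23959) - 3379859*(-1/(3388*(397 + 13))) = 64000*(-1/23959) - 3379859/(410*(-3388)) = -64000/23959 - 3379859/(-1389080) = -64000/23959 - 3379859*(-1/1389080) = -64000/23959 + 482837/198440 = -1131868317/4754423960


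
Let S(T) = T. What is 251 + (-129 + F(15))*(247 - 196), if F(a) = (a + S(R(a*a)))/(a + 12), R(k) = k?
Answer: -17624/3 ≈ -5874.7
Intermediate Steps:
F(a) = (a + a**2)/(12 + a) (F(a) = (a + a*a)/(a + 12) = (a + a**2)/(12 + a))
251 + (-129 + F(15))*(247 - 196) = 251 + (-129 + 15*(1 + 15)/(12 + 15))*(247 - 196) = 251 + (-129 + 15*16/27)*51 = 251 + (-129 + 15*(1/27)*16)*51 = 251 + (-129 + 80/9)*51 = 251 - 1081/9*51 = 251 - 18377/3 = -17624/3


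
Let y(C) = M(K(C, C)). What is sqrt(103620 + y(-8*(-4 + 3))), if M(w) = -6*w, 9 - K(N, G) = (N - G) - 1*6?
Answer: sqrt(103530) ≈ 321.76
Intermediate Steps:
K(N, G) = 15 + G - N (K(N, G) = 9 - ((N - G) - 1*6) = 9 - ((N - G) - 6) = 9 - (-6 + N - G) = 9 + (6 + G - N) = 15 + G - N)
y(C) = -90 (y(C) = -6*(15 + C - C) = -6*15 = -90)
sqrt(103620 + y(-8*(-4 + 3))) = sqrt(103620 - 90) = sqrt(103530)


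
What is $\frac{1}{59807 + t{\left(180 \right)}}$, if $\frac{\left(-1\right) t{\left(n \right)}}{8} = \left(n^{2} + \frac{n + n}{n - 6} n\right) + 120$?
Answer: $- \frac{29}{5896637} \approx -4.9181 \cdot 10^{-6}$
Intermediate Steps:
$t{\left(n \right)} = -960 - 8 n^{2} - \frac{16 n^{2}}{-6 + n}$ ($t{\left(n \right)} = - 8 \left(\left(n^{2} + \frac{n + n}{n - 6} n\right) + 120\right) = - 8 \left(\left(n^{2} + \frac{2 n}{-6 + n} n\right) + 120\right) = - 8 \left(\left(n^{2} + \frac{2 n^{2}}{-6 + n}\right) + 120\right) = - 8 \left(120 + n^{2} + \frac{2 n^{2}}{-6 + n}\right) = -960 - 8 n^{2} - \frac{16 n^{2}}{-6 + n}$)
$\frac{1}{59807 + t{\left(180 \right)}} = \frac{1}{59807 + \frac{8 \left(720 - 180^{3} - 21600 + 4 \cdot 180^{2}\right)}{-6 + 180}} = \frac{1}{59807 + \frac{8 \left(720 - 5832000 - 21600 + 4 \cdot 32400\right)}{174}} = \frac{1}{59807 + 8 \cdot \frac{1}{174} \left(720 - 5832000 - 21600 + 129600\right)} = \frac{1}{59807 + 8 \cdot \frac{1}{174} \left(-5723280\right)} = \frac{1}{59807 - \frac{7631040}{29}} = \frac{1}{- \frac{5896637}{29}} = - \frac{29}{5896637}$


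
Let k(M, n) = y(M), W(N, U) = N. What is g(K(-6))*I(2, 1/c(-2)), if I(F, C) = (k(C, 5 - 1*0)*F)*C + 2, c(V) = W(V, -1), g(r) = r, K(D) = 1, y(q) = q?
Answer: 5/2 ≈ 2.5000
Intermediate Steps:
k(M, n) = M
c(V) = V
I(F, C) = 2 + F*C² (I(F, C) = (C*F)*C + 2 = F*C² + 2 = 2 + F*C²)
g(K(-6))*I(2, 1/c(-2)) = 1*(2 + 2*(1/(-2))²) = 1*(2 + 2*(-½)²) = 1*(2 + 2*(¼)) = 1*(2 + ½) = 1*(5/2) = 5/2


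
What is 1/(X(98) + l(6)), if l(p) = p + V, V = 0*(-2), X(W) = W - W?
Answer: 1/6 ≈ 0.16667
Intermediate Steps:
X(W) = 0
V = 0
l(p) = p (l(p) = p + 0 = p)
1/(X(98) + l(6)) = 1/(0 + 6) = 1/6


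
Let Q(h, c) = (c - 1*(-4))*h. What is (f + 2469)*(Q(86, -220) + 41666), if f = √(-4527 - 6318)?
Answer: 57009210 + 69270*I*√1205 ≈ 5.7009e+7 + 2.4046e+6*I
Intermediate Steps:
Q(h, c) = h*(4 + c) (Q(h, c) = (c + 4)*h = (4 + c)*h = h*(4 + c))
f = 3*I*√1205 (f = √(-10845) = 3*I*√1205 ≈ 104.14*I)
(f + 2469)*(Q(86, -220) + 41666) = (3*I*√1205 + 2469)*(86*(4 - 220) + 41666) = (2469 + 3*I*√1205)*(86*(-216) + 41666) = (2469 + 3*I*√1205)*(-18576 + 41666) = (2469 + 3*I*√1205)*23090 = 57009210 + 69270*I*√1205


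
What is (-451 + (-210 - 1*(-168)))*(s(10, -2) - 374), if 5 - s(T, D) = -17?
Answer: 173536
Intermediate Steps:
s(T, D) = 22 (s(T, D) = 5 - 1*(-17) = 5 + 17 = 22)
(-451 + (-210 - 1*(-168)))*(s(10, -2) - 374) = (-451 + (-210 - 1*(-168)))*(22 - 374) = (-451 + (-210 + 168))*(-352) = (-451 - 42)*(-352) = -493*(-352) = 173536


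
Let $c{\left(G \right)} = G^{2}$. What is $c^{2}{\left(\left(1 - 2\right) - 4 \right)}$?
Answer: $625$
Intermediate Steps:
$c^{2}{\left(\left(1 - 2\right) - 4 \right)} = \left(\left(\left(1 - 2\right) - 4\right)^{2}\right)^{2} = \left(\left(-1 - 4\right)^{2}\right)^{2} = \left(\left(-5\right)^{2}\right)^{2} = 25^{2} = 625$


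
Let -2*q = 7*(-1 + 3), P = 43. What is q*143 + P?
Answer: -958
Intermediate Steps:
q = -7 (q = -7*(-1 + 3)/2 = -7*2/2 = -½*14 = -7)
q*143 + P = -7*143 + 43 = -1001 + 43 = -958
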